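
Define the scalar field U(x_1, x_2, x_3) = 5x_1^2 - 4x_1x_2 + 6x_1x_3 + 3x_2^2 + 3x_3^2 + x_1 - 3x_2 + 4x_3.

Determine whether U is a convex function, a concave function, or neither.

convex

U is quadratic, so its Hessian is the constant matrix H = [[10, -4, 6], [-4, 6, 0], [6, 0, 6]].
Leading principal minors: 10, 44, 48.
All positive ⇒ H ≻ 0 ⇒ convex.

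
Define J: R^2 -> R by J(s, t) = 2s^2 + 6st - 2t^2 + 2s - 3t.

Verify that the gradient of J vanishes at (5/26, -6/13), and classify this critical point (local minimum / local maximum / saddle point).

saddle point

∇J = (4s + 6t + 2, 6s - 4t - 3); substituting (5/26, -6/13) gives ∇J = (0, 0), so (5/26, -6/13) is indeed a critical point.
The Hessian of J is constant: H = [[4, 6], [6, -4]].
det(H) = 4·(-4) − 6² = -52.
Since det(H) < 0, H is indefinite and the critical point is a saddle point.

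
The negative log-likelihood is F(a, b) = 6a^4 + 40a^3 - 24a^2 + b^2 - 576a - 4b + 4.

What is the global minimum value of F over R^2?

-832

F(a,b) separates as P(a) + Q(b) + 4, so its minimum is min P + min Q + 4.
P'(a) = 24(a - 2)(a + 3)(a + 4) vanishes at a ∈ {-4, -3, 2}; Q'(b) = 2b - 4 vanishes at b ∈ {2}.
Local minima of P (where P''>0): P(-4)=896, P(2)=-832. Local minima of Q: Q(2)=-4.
So the global minimum of F is P(2) + Q(2) + 4 = -832 − 4 + 4 = -832, attained at (2, 2).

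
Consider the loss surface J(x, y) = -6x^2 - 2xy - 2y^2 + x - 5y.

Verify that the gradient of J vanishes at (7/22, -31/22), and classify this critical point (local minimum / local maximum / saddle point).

∇J = (-12x - 2y + 1, -2x - 4y - 5); substituting (7/22, -31/22) gives ∇J = (0, 0), so (7/22, -31/22) is indeed a critical point.
The Hessian of J is constant: H = [[-12, -2], [-2, -4]].
det(H) = (-12)·(-4) − (-2)² = 44.
det(H) > 0 and tr(H) = -16 < 0, so H is negative definite and the point is a local maximum.

local maximum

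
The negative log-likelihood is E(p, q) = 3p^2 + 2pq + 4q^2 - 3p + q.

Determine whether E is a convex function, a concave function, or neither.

convex

E is quadratic, so its Hessian is the constant matrix H = [[6, 2], [2, 8]].
det(H) = 44, tr(H) = 14.
det(H) > 0 and tr(H) > 0, so H is positive definite everywhere: convex.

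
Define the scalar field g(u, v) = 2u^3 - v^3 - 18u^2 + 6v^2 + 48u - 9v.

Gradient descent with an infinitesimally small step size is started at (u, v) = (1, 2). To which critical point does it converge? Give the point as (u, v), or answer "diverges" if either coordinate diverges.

g is separable, so gradient descent decouples: u follows -∂g/∂u, v follows -∂g/∂v.
∂g/∂u = 6(u - 4)(u - 2); at u=1 this is 18, so u decreases.
∂g/∂v = -3(v - 3)(v - 1); at v=2 this is 3, so v decreases.
The u-coordinate has no critical point in that direction and runs off to infinity.

diverges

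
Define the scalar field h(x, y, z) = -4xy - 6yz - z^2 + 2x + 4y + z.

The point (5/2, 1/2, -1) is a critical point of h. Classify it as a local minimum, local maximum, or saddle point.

The Hessian is constant: H = [[0, -4, 0], [-4, 0, -6], [0, -6, -2]].
Leading principal minors: Δ₁ = 0, Δ₂ = -16, Δ₃ = 32.
The minors fit neither the all-positive nor the alternating-sign pattern, so H is indefinite: a saddle point.

saddle point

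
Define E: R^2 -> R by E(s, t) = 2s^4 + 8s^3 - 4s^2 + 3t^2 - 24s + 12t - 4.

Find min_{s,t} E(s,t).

E(s,t) separates as P(s) + Q(t) − 4, so its minimum is min P + min Q − 4.
P'(s) = 8(s - 1)(s + 1)(s + 3) vanishes at s ∈ {-3, -1, 1}; Q'(t) = 6(t + 2) vanishes at t ∈ {-2}.
Local minima of P (where P''>0): P(-3)=-18, P(1)=-18. Local minima of Q: Q(-2)=-12.
So the global minimum of E is P(-3) + Q(-2) − 4 = -18 − 12 − 4 = -34, attained at (-3, -2).

-34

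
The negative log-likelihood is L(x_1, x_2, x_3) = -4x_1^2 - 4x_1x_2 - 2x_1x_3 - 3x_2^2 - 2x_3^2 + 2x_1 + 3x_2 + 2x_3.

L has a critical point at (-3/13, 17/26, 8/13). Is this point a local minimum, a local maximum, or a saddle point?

The Hessian is constant: H = [[-8, -4, -2], [-4, -6, 0], [-2, 0, -4]].
Leading principal minors: Δ₁ = -8, Δ₂ = 32, Δ₃ = -104.
The minors alternate sign starting negative (−, +, −), so H is negative definite: a local maximum.

local maximum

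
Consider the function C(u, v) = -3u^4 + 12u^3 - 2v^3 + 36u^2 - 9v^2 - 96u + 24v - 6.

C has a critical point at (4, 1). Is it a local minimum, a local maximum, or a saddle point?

The mixed partial ∂²C/∂u∂v is 0, so the Hessian at any point is diag(C_uu, C_vv) = diag(36(-u^2 + 2u + 2), -6(2v + 3)).
At (4, 1): H = diag(-216, -30).
Both eigenvalues are negative, so H is negative definite: a local maximum.

local maximum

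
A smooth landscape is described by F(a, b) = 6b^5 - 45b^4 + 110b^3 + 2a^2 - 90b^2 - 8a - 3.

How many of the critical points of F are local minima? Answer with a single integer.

2

F separates as a function of a plus a function of b, so ∇F=0 decouples.
∂F/∂a = 4(a - 2) = 0 at a ∈ {2}; ∂F/∂b = 30b(b - 3)(b - 2)(b - 1) = 0 at b ∈ {0, 1, 2, 3}.
The Hessian is diagonal: diag(F_aa, F_bb). Second derivatives: F_aa(2)=4; F_bb(0)=-180, F_bb(1)=60, F_bb(2)=-60, F_bb(3)=180.
Local minima occur where both diagonal entries positive: (2, 1), (2, 3). Count: 2.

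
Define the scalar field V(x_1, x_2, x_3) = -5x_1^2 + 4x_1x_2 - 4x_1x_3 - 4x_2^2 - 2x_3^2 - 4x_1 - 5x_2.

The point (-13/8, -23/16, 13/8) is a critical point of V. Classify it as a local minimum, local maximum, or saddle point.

local maximum

The Hessian is constant: H = [[-10, 4, -4], [4, -8, 0], [-4, 0, -4]].
Leading principal minors: Δ₁ = -10, Δ₂ = 64, Δ₃ = -128.
The minors alternate sign starting negative (−, +, −), so H is negative definite: a local maximum.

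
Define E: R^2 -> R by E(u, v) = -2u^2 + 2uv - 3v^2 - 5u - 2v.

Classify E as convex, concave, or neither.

E is quadratic, so its Hessian is the constant matrix H = [[-4, 2], [2, -6]].
det(H) = 20, tr(H) = -10.
det(H) > 0 and tr(H) < 0, so H is negative definite everywhere: concave.

concave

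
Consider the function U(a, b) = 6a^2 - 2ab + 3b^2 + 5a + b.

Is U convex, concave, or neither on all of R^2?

convex

U is quadratic, so its Hessian is the constant matrix H = [[12, -2], [-2, 6]].
det(H) = 68, tr(H) = 18.
det(H) > 0 and tr(H) > 0, so H is positive definite everywhere: convex.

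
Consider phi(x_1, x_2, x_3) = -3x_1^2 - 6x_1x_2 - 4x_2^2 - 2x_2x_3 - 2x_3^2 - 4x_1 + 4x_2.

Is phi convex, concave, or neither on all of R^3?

phi is quadratic, so its Hessian is the constant matrix H = [[-6, -6, 0], [-6, -8, -2], [0, -2, -4]].
Leading principal minors: -6, 12, -24.
Signs alternate −, +, − ⇒ H ≺ 0 ⇒ concave.

concave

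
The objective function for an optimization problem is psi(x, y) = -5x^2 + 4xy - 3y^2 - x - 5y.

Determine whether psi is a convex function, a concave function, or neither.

psi is quadratic, so its Hessian is the constant matrix H = [[-10, 4], [4, -6]].
det(H) = 44, tr(H) = -16.
det(H) > 0 and tr(H) < 0, so H is negative definite everywhere: concave.

concave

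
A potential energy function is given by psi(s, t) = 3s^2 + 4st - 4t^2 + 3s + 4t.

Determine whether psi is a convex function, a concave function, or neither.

neither

psi is quadratic, so its Hessian is the constant matrix H = [[6, 4], [4, -8]].
det(H) = -64, tr(H) = -2.
det(H) < 0, so H is indefinite: neither convex nor concave.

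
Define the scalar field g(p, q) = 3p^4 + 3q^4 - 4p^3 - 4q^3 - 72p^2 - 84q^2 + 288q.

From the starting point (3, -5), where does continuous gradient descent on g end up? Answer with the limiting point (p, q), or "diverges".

(4, -4)

g is separable, so gradient descent decouples: p follows -∂g/∂p, q follows -∂g/∂q.
∂g/∂p = 12p(p - 4)(p + 3); at p=3 this is -216, so p increases.
∂g/∂q = 12(q - 3)(q - 2)(q + 4); at q=-5 this is -672, so q increases.
p converges to its nearest critical value 4 (a local min of the p-part); q converges to -4. The iterate converges to (4, -4).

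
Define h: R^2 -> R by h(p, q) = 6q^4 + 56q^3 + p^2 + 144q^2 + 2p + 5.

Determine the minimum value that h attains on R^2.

4

h(p,q) separates as A(p) + B(q) + 5, so its minimum is min A + min B + 5.
A'(p) = 2p + 2 vanishes at p ∈ {-1}; B'(q) = 24q(q + 3)(q + 4) vanishes at q ∈ {-4, -3, 0}.
Local minima of A (where A''>0): A(-1)=-1. Local minima of B: B(-4)=256, B(0)=0.
So the global minimum of h is A(-1) + B(0) + 5 = -1 + 0 + 5 = 4, attained at (-1, 0).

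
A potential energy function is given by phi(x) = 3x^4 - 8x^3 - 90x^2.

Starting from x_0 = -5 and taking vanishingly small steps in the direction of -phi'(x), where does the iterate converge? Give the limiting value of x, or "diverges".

phi'(x) = 12x(x - 5)(x + 3), so phi'(-5) = -1200.
Gradient descent moves in the -phi' direction, i.e. x is increasing.
The nearest critical point in that direction is x = -3, where phi'' = 288 > 0 (a local minimum). The iterate converges there.

-3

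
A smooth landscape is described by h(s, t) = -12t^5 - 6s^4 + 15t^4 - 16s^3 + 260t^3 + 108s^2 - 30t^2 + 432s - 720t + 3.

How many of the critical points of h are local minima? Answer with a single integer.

2

h separates as a function of s plus a function of t, so ∇h=0 decouples.
∂h/∂s = -24(s - 3)(s + 2)(s + 3) = 0 at s ∈ {-3, -2, 3}; ∂h/∂t = -60(t - 4)(t - 1)(t + 1)(t + 3) = 0 at t ∈ {-3, -1, 1, 4}.
The Hessian is diagonal: diag(h_ss, h_tt). Second derivatives: h_ss(-3)=-144, h_ss(-2)=120, h_ss(3)=-720; h_tt(-3)=3360, h_tt(-1)=-1200, h_tt(1)=1440, h_tt(4)=-6300.
Local minima occur where both diagonal entries positive: (-2, -3), (-2, 1). Count: 2.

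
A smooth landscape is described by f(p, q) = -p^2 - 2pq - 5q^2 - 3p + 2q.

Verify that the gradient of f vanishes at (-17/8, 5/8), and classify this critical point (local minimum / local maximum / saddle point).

local maximum

∇f = (-2p - 2q - 3, -2p - 10q + 2); substituting (-17/8, 5/8) gives ∇f = (0, 0), so (-17/8, 5/8) is indeed a critical point.
The Hessian of f is constant: H = [[-2, -2], [-2, -10]].
det(H) = (-2)·(-10) − (-2)² = 16.
det(H) > 0 and tr(H) = -12 < 0, so H is negative definite and the point is a local maximum.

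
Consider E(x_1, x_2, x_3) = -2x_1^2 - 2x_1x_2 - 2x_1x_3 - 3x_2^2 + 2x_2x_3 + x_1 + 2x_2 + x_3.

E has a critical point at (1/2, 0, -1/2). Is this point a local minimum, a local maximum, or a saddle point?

The Hessian is constant: H = [[-4, -2, -2], [-2, -6, 2], [-2, 2, 0]].
Leading principal minors: Δ₁ = -4, Δ₂ = 20, Δ₃ = 56.
The minors fit neither the all-positive nor the alternating-sign pattern, so H is indefinite: a saddle point.

saddle point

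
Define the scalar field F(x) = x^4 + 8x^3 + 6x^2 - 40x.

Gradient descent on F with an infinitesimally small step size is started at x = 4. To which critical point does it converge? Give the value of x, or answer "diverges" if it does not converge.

1

F'(x) = 4(x - 1)(x + 2)(x + 5), so F'(4) = 648.
Gradient descent moves in the -F' direction, i.e. x is decreasing.
The nearest critical point in that direction is x = 1, where F'' = 72 > 0 (a local minimum). The iterate converges there.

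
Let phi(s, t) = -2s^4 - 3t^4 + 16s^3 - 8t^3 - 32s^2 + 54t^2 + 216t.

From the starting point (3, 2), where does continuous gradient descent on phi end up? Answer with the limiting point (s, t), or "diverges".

(2, -2)

phi is separable, so gradient descent decouples: s follows -∂phi/∂s, t follows -∂phi/∂t.
∂phi/∂s = -8s(s - 4)(s - 2); at s=3 this is 24, so s decreases.
∂phi/∂t = -12(t - 3)(t + 2)(t + 3); at t=2 this is 240, so t decreases.
s converges to its nearest critical value 2 (a local min of the s-part); t converges to -2. The iterate converges to (2, -2).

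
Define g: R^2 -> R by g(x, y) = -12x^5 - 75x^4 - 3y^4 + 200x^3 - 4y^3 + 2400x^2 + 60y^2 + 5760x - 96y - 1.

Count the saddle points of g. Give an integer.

6

g separates as a function of x plus a function of y, so ∇g=0 decouples.
∂g/∂x = -60(x - 4)(x + 2)(x + 3)(x + 4) = 0 at x ∈ {-4, -3, -2, 4}; ∂g/∂y = -12(y - 2)(y - 1)(y + 4) = 0 at y ∈ {-4, 1, 2}.
The Hessian is diagonal: diag(g_xx, g_yy). Second derivatives: g_xx(-4)=960, g_xx(-3)=-420, g_xx(-2)=720, g_xx(4)=-20160; g_yy(-4)=-360, g_yy(1)=60, g_yy(2)=-72.
Saddle points occur where the two diagonal entries have opposite signs: (-4, -4), (-4, 2), (-3, 1), (-2, -4), (-2, 2), (4, 1). Count: 6.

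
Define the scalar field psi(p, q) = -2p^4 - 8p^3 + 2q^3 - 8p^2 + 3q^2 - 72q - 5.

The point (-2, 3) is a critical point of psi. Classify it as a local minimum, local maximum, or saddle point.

The mixed partial ∂²psi/∂p∂q is 0, so the Hessian at any point is diag(psi_pp, psi_qq) = diag(-8(3p^2 + 6p + 2), 6(2q + 1)).
At (-2, 3): H = diag(-16, 42).
The eigenvalues have opposite signs, so H is indefinite: a saddle point.

saddle point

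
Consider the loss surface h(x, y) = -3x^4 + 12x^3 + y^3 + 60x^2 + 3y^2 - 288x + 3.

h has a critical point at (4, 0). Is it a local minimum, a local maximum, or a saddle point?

saddle point

The mixed partial ∂²h/∂x∂y is 0, so the Hessian at any point is diag(h_xx, h_yy) = diag(12(-3x^2 + 6x + 10), 6(y + 1)).
At (4, 0): H = diag(-168, 6).
The eigenvalues have opposite signs, so H is indefinite: a saddle point.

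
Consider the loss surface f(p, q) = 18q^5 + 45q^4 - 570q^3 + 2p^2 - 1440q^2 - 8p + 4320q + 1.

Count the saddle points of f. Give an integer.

f separates as a function of p plus a function of q, so ∇f=0 decouples.
∂f/∂p = 4(p - 2) = 0 at p ∈ {2}; ∂f/∂q = 90(q - 4)(q - 1)(q + 3)(q + 4) = 0 at q ∈ {-4, -3, 1, 4}.
The Hessian is diagonal: diag(f_pp, f_qq). Second derivatives: f_pp(2)=4; f_qq(-4)=-3600, f_qq(-3)=2520, f_qq(1)=-5400, f_qq(4)=15120.
Saddle points occur where the two diagonal entries have opposite signs: (2, -4), (2, 1). Count: 2.

2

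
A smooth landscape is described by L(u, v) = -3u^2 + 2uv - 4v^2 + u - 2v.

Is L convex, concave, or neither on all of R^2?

concave

L is quadratic, so its Hessian is the constant matrix H = [[-6, 2], [2, -8]].
det(H) = 44, tr(H) = -14.
det(H) > 0 and tr(H) < 0, so H is negative definite everywhere: concave.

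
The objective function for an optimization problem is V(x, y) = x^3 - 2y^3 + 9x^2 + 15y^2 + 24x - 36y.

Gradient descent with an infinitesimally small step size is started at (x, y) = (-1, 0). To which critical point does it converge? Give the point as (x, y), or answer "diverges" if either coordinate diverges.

V is separable, so gradient descent decouples: x follows -∂V/∂x, y follows -∂V/∂y.
∂V/∂x = 3(x + 2)(x + 4); at x=-1 this is 9, so x decreases.
∂V/∂y = -6(y - 3)(y - 2); at y=0 this is -36, so y increases.
x converges to its nearest critical value -2 (a local min of the x-part); y converges to 2. The iterate converges to (-2, 2).

(-2, 2)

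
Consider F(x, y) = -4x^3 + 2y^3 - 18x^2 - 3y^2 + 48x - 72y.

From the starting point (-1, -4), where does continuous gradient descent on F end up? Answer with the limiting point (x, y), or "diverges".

F is separable, so gradient descent decouples: x follows -∂F/∂x, y follows -∂F/∂y.
∂F/∂x = -12(x - 1)(x + 4); at x=-1 this is 72, so x decreases.
∂F/∂y = 6(y - 4)(y + 3); at y=-4 this is 48, so y decreases.
The y-coordinate has no critical point in that direction and runs off to infinity.

diverges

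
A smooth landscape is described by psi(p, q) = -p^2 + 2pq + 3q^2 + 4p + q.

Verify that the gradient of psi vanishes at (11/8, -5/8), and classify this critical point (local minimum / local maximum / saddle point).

saddle point

∇psi = (-2p + 2q + 4, 2p + 6q + 1); substituting (11/8, -5/8) gives ∇psi = (0, 0), so (11/8, -5/8) is indeed a critical point.
The Hessian of psi is constant: H = [[-2, 2], [2, 6]].
det(H) = (-2)·6 − 2² = -16.
Since det(H) < 0, H is indefinite and the critical point is a saddle point.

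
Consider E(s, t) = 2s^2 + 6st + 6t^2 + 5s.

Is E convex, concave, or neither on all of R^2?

E is quadratic, so its Hessian is the constant matrix H = [[4, 6], [6, 12]].
det(H) = 12, tr(H) = 16.
det(H) > 0 and tr(H) > 0, so H is positive definite everywhere: convex.

convex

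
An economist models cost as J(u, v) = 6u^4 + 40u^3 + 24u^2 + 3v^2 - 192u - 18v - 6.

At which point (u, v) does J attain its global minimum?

(1, 3)

J(u,v) separates as P(u) + Q(v) − 6, so its minimum is min P + min Q − 6.
P'(u) = 24(u - 1)(u + 2)(u + 4) vanishes at u ∈ {-4, -2, 1}; Q'(v) = 6v - 18 vanishes at v ∈ {3}.
Local minima of P (where P''>0): P(-4)=128, P(1)=-122. Local minima of Q: Q(3)=-27.
So the global minimum of J is P(1) + Q(3) − 6 = -122 − 27 − 6 = -155, attained at (1, 3).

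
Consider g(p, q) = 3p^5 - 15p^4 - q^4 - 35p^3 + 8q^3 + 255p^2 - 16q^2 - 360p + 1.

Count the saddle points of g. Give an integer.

6

g separates as a function of p plus a function of q, so ∇g=0 decouples.
∂g/∂p = 15(p - 4)(p - 2)(p - 1)(p + 3) = 0 at p ∈ {-3, 1, 2, 4}; ∂g/∂q = -4q(q - 4)(q - 2) = 0 at q ∈ {0, 2, 4}.
The Hessian is diagonal: diag(g_pp, g_qq). Second derivatives: g_pp(-3)=-2100, g_pp(1)=180, g_pp(2)=-150, g_pp(4)=630; g_qq(0)=-32, g_qq(2)=16, g_qq(4)=-32.
Saddle points occur where the two diagonal entries have opposite signs: (-3, 2), (1, 0), (1, 4), (2, 2), (4, 0), (4, 4). Count: 6.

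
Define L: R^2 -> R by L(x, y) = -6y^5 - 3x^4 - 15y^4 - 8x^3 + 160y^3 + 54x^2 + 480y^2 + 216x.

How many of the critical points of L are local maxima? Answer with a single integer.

4

L separates as a function of x plus a function of y, so ∇L=0 decouples.
∂L/∂x = -12(x - 3)(x + 2)(x + 3) = 0 at x ∈ {-3, -2, 3}; ∂L/∂y = -30y(y - 4)(y + 2)(y + 4) = 0 at y ∈ {-4, -2, 0, 4}.
The Hessian is diagonal: diag(L_xx, L_yy). Second derivatives: L_xx(-3)=-72, L_xx(-2)=60, L_xx(3)=-360; L_yy(-4)=1920, L_yy(-2)=-720, L_yy(0)=960, L_yy(4)=-5760.
Local maxima occur where both diagonal entries negative: (-3, -2), (-3, 4), (3, -2), (3, 4). Count: 4.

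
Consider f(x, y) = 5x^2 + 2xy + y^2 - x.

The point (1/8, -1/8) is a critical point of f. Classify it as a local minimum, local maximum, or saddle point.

local minimum

The Hessian of f is constant: H = [[10, 2], [2, 2]].
det(H) = 10·2 − 2² = 16.
det(H) > 0 and tr(H) = 12 > 0, so H is positive definite and the point is a local minimum.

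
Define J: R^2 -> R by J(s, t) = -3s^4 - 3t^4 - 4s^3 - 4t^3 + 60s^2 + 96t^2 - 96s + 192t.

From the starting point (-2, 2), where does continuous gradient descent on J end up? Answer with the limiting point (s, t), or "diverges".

(1, -1)

J is separable, so gradient descent decouples: s follows -∂J/∂s, t follows -∂J/∂t.
∂J/∂s = -12(s - 2)(s - 1)(s + 4); at s=-2 this is -288, so s increases.
∂J/∂t = -12(t - 4)(t + 1)(t + 4); at t=2 this is 432, so t decreases.
s converges to its nearest critical value 1 (a local min of the s-part); t converges to -1. The iterate converges to (1, -1).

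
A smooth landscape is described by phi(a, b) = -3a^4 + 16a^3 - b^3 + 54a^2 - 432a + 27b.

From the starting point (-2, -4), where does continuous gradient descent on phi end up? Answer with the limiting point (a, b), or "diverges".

phi is separable, so gradient descent decouples: a follows -∂phi/∂a, b follows -∂phi/∂b.
∂phi/∂a = -12(a - 4)(a - 3)(a + 3); at a=-2 this is -360, so a increases.
∂phi/∂b = -3(b - 3)(b + 3); at b=-4 this is -21, so b increases.
a converges to its nearest critical value 3 (a local min of the a-part); b converges to -3. The iterate converges to (3, -3).

(3, -3)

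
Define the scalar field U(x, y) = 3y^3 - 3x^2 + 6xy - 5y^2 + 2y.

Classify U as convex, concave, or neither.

neither

The term 3y^3 is cubic, so the Hessian is not constant.
∂²U/∂y² = 18y - 10, which takes both signs as y varies (negative for sufficiently negative y). A diagonal entry of the Hessian changing sign means the Hessian is neither positive- nor negative-semidefinite on all of R^2.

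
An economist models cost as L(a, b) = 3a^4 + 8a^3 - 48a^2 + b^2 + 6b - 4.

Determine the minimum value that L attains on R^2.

-525

L(a,b) separates as P(a) + Q(b) − 4, so its minimum is min P + min Q − 4.
P'(a) = 12a(a - 2)(a + 4) vanishes at a ∈ {-4, 0, 2}; Q'(b) = 2b + 6 vanishes at b ∈ {-3}.
Local minima of P (where P''>0): P(-4)=-512, P(2)=-80. Local minima of Q: Q(-3)=-9.
So the global minimum of L is P(-4) + Q(-3) − 4 = -512 − 9 − 4 = -525, attained at (-4, -3).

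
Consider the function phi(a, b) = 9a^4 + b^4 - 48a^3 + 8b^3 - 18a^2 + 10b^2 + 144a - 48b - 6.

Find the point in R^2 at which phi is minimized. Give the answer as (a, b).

phi(a,b) separates as P(a) + Q(b) − 6, so its minimum is min P + min Q − 6.
P'(a) = 36(a - 4)(a - 1)(a + 1) vanishes at a ∈ {-1, 1, 4}; Q'(b) = 4(b - 1)(b + 3)(b + 4) vanishes at b ∈ {-4, -3, 1}.
Local minima of P (where P''>0): P(-1)=-105, P(4)=-480. Local minima of Q: Q(-4)=96, Q(1)=-29.
So the global minimum of phi is P(4) + Q(1) − 6 = -480 − 29 − 6 = -515, attained at (4, 1).

(4, 1)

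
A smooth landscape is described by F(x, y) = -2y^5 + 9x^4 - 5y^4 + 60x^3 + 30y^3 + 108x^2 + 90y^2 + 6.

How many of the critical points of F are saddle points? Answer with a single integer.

6

F separates as a function of x plus a function of y, so ∇F=0 decouples.
∂F/∂x = 36x(x + 2)(x + 3) = 0 at x ∈ {-3, -2, 0}; ∂F/∂y = -10y(y - 3)(y + 2)(y + 3) = 0 at y ∈ {-3, -2, 0, 3}.
The Hessian is diagonal: diag(F_xx, F_yy). Second derivatives: F_xx(-3)=108, F_xx(-2)=-72, F_xx(0)=216; F_yy(-3)=180, F_yy(-2)=-100, F_yy(0)=180, F_yy(3)=-900.
Saddle points occur where the two diagonal entries have opposite signs: (-3, -2), (-3, 3), (-2, -3), (-2, 0), (0, -2), (0, 3). Count: 6.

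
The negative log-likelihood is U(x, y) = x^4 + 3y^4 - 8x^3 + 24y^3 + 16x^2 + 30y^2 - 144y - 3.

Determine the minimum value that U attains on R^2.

U(x,y) separates as P(x) + Q(y) − 3, so its minimum is min P + min Q − 3.
P'(x) = 4x(x - 4)(x - 2) vanishes at x ∈ {0, 2, 4}; Q'(y) = 12(y - 1)(y + 3)(y + 4) vanishes at y ∈ {-4, -3, 1}.
Local minima of P (where P''>0): P(0)=0, P(4)=0. Local minima of Q: Q(-4)=288, Q(1)=-87.
So the global minimum of U is P(0) + Q(1) − 3 = 0 − 87 − 3 = -90, attained at (0, 1).

-90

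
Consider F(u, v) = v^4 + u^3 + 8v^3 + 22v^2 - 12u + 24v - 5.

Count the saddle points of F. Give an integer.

3

F separates as a function of u plus a function of v, so ∇F=0 decouples.
∂F/∂u = 3(u - 2)(u + 2) = 0 at u ∈ {-2, 2}; ∂F/∂v = 4(v + 1)(v + 2)(v + 3) = 0 at v ∈ {-3, -2, -1}.
The Hessian is diagonal: diag(F_uu, F_vv). Second derivatives: F_uu(-2)=-12, F_uu(2)=12; F_vv(-3)=8, F_vv(-2)=-4, F_vv(-1)=8.
Saddle points occur where the two diagonal entries have opposite signs: (-2, -3), (-2, -1), (2, -2). Count: 3.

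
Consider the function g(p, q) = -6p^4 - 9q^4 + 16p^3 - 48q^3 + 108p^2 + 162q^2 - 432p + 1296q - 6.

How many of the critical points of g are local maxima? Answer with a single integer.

g separates as a function of p plus a function of q, so ∇g=0 decouples.
∂g/∂p = -24(p - 3)(p - 2)(p + 3) = 0 at p ∈ {-3, 2, 3}; ∂g/∂q = -36(q - 3)(q + 3)(q + 4) = 0 at q ∈ {-4, -3, 3}.
The Hessian is diagonal: diag(g_pp, g_qq). Second derivatives: g_pp(-3)=-720, g_pp(2)=120, g_pp(3)=-144; g_qq(-4)=-252, g_qq(-3)=216, g_qq(3)=-1512.
Local maxima occur where both diagonal entries negative: (-3, -4), (-3, 3), (3, -4), (3, 3). Count: 4.

4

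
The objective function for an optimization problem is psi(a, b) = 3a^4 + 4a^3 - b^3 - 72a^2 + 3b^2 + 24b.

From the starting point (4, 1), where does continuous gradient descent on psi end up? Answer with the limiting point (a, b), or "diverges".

(3, -2)

psi is separable, so gradient descent decouples: a follows -∂psi/∂a, b follows -∂psi/∂b.
∂psi/∂a = 12a(a - 3)(a + 4); at a=4 this is 384, so a decreases.
∂psi/∂b = -3(b - 4)(b + 2); at b=1 this is 27, so b decreases.
a converges to its nearest critical value 3 (a local min of the a-part); b converges to -2. The iterate converges to (3, -2).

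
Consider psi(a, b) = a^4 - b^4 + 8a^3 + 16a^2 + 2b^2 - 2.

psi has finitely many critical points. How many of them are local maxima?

psi separates as a function of a plus a function of b, so ∇psi=0 decouples.
∂psi/∂a = 4a(a + 2)(a + 4) = 0 at a ∈ {-4, -2, 0}; ∂psi/∂b = -4b(b - 1)(b + 1) = 0 at b ∈ {-1, 0, 1}.
The Hessian is diagonal: diag(psi_aa, psi_bb). Second derivatives: psi_aa(-4)=32, psi_aa(-2)=-16, psi_aa(0)=32; psi_bb(-1)=-8, psi_bb(0)=4, psi_bb(1)=-8.
Local maxima occur where both diagonal entries negative: (-2, -1), (-2, 1). Count: 2.

2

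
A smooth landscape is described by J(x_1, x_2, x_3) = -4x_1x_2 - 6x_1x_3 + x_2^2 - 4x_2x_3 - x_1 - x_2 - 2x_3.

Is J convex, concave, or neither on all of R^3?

J is quadratic, so its Hessian is the constant matrix H = [[0, -4, -6], [-4, 2, -4], [-6, -4, 0]].
Leading principal minors: 0, -16, -264.
Neither pattern holds ⇒ H is indefinite ⇒ neither convex nor concave.

neither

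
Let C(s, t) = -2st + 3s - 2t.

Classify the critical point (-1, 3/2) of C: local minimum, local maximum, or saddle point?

The Hessian of C is constant: H = [[0, -2], [-2, 0]].
det(H) = 0·0 − (-2)² = -4.
Since det(H) < 0, H is indefinite and the critical point is a saddle point.

saddle point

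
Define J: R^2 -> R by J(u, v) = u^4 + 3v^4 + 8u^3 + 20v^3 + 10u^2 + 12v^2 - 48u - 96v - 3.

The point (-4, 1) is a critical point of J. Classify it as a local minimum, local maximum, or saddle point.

The mixed partial ∂²J/∂u∂v is 0, so the Hessian at any point is diag(J_uu, J_vv) = diag(4(3u^2 + 12u + 5), 12(3v^2 + 10v + 2)).
At (-4, 1): H = diag(20, 180).
Both eigenvalues are positive, so H is positive definite: a local minimum.

local minimum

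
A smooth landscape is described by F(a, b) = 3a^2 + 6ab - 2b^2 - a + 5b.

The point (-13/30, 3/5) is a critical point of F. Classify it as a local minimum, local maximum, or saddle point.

saddle point

The Hessian of F is constant: H = [[6, 6], [6, -4]].
det(H) = 6·(-4) − 6² = -60.
Since det(H) < 0, H is indefinite and the critical point is a saddle point.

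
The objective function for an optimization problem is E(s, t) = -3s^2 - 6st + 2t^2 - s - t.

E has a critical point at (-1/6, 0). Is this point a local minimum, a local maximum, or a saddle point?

The Hessian of E is constant: H = [[-6, -6], [-6, 4]].
det(H) = (-6)·4 − (-6)² = -60.
Since det(H) < 0, H is indefinite and the critical point is a saddle point.

saddle point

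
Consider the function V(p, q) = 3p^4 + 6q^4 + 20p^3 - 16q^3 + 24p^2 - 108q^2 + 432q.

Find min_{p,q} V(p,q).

V(p,q) separates as A(p) + B(q), so its minimum is min A + min B.
A'(p) = 12p(p + 1)(p + 4) vanishes at p ∈ {-4, -1, 0}; B'(q) = 24(q - 3)(q - 2)(q + 3) vanishes at q ∈ {-3, 2, 3}.
Local minima of A (where A''>0): A(-4)=-128, A(0)=0. Local minima of B: B(-3)=-1350, B(3)=378.
So the global minimum of V is A(-4) + B(-3) = -128 − 1350 = -1478, attained at (-4, -3).

-1478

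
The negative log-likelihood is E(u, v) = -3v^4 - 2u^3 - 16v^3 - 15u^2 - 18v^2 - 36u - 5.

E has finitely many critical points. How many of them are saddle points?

E separates as a function of u plus a function of v, so ∇E=0 decouples.
∂E/∂u = -6(u + 2)(u + 3) = 0 at u ∈ {-3, -2}; ∂E/∂v = -12v(v + 1)(v + 3) = 0 at v ∈ {-3, -1, 0}.
The Hessian is diagonal: diag(E_uu, E_vv). Second derivatives: E_uu(-3)=6, E_uu(-2)=-6; E_vv(-3)=-72, E_vv(-1)=24, E_vv(0)=-36.
Saddle points occur where the two diagonal entries have opposite signs: (-3, -3), (-3, 0), (-2, -1). Count: 3.

3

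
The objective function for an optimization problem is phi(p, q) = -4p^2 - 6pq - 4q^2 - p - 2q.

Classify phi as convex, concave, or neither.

concave

phi is quadratic, so its Hessian is the constant matrix H = [[-8, -6], [-6, -8]].
det(H) = 28, tr(H) = -16.
det(H) > 0 and tr(H) < 0, so H is negative definite everywhere: concave.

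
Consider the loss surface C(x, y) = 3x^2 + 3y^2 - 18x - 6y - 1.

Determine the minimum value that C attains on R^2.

C(x,y) separates as P(x) + Q(y) − 1, so its minimum is min P + min Q − 1.
P'(x) = 6x - 18 vanishes at x ∈ {3}; Q'(y) = 6y - 6 vanishes at y ∈ {1}.
Local minima of P (where P''>0): P(3)=-27. Local minima of Q: Q(1)=-3.
So the global minimum of C is P(3) + Q(1) − 1 = -27 − 3 − 1 = -31, attained at (3, 1).

-31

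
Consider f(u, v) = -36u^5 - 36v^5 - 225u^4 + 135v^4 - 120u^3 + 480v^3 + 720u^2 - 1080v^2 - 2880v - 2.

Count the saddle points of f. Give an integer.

8

f separates as a function of u plus a function of v, so ∇f=0 decouples.
∂f/∂u = -180u(u - 1)(u + 2)(u + 4) = 0 at u ∈ {-4, -2, 0, 1}; ∂f/∂v = -180(v - 4)(v - 2)(v + 1)(v + 2) = 0 at v ∈ {-2, -1, 2, 4}.
The Hessian is diagonal: diag(f_uu, f_vv). Second derivatives: f_uu(-4)=7200, f_uu(-2)=-2160, f_uu(0)=1440, f_uu(1)=-2700; f_vv(-2)=4320, f_vv(-1)=-2700, f_vv(2)=4320, f_vv(4)=-10800.
Saddle points occur where the two diagonal entries have opposite signs: (-4, -1), (-4, 4), (-2, -2), (-2, 2), (0, -1), (0, 4), (1, -2), (1, 2). Count: 8.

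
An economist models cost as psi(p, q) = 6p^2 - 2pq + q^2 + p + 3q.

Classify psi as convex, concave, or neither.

convex

psi is quadratic, so its Hessian is the constant matrix H = [[12, -2], [-2, 2]].
det(H) = 20, tr(H) = 14.
det(H) > 0 and tr(H) > 0, so H is positive definite everywhere: convex.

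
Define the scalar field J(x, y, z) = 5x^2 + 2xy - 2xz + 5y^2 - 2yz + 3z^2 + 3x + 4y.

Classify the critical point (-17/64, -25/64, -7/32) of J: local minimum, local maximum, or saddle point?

The Hessian is constant: H = [[10, 2, -2], [2, 10, -2], [-2, -2, 6]].
Leading principal minors: Δ₁ = 10, Δ₂ = 96, Δ₃ = 512.
All leading minors are positive, so H is positive definite: a local minimum.

local minimum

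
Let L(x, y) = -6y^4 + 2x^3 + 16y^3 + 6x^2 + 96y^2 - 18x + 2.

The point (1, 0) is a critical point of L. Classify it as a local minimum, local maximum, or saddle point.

local minimum

The mixed partial ∂²L/∂x∂y is 0, so the Hessian at any point is diag(L_xx, L_yy) = diag(12(x + 1), 24(-3y^2 + 4y + 8)).
At (1, 0): H = diag(24, 192).
Both eigenvalues are positive, so H is positive definite: a local minimum.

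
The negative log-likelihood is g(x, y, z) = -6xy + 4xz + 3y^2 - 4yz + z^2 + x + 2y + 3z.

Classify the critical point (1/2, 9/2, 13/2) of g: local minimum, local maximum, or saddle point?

saddle point

The Hessian is constant: H = [[0, -6, 4], [-6, 6, -4], [4, -4, 2]].
Leading principal minors: Δ₁ = 0, Δ₂ = -36, Δ₃ = 24.
The minors fit neither the all-positive nor the alternating-sign pattern, so H is indefinite: a saddle point.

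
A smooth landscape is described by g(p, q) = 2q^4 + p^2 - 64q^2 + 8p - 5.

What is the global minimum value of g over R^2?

g(p,q) separates as A(p) + B(q) − 5, so its minimum is min A + min B − 5.
A'(p) = 2p + 8 vanishes at p ∈ {-4}; B'(q) = 8q(q - 4)(q + 4) vanishes at q ∈ {-4, 0, 4}.
Local minima of A (where A''>0): A(-4)=-16. Local minima of B: B(-4)=-512, B(4)=-512.
So the global minimum of g is A(-4) + B(-4) − 5 = -16 − 512 − 5 = -533, attained at (-4, -4).

-533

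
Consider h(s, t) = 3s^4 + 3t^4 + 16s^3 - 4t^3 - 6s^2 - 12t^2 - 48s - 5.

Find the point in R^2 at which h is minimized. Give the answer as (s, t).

h(s,t) separates as P(s) + Q(t) − 5, so its minimum is min P + min Q − 5.
P'(s) = 12(s - 1)(s + 1)(s + 4) vanishes at s ∈ {-4, -1, 1}; Q'(t) = 12t(t - 2)(t + 1) vanishes at t ∈ {-1, 0, 2}.
Local minima of P (where P''>0): P(-4)=-160, P(1)=-35. Local minima of Q: Q(-1)=-5, Q(2)=-32.
So the global minimum of h is P(-4) + Q(2) − 5 = -160 − 32 − 5 = -197, attained at (-4, 2).

(-4, 2)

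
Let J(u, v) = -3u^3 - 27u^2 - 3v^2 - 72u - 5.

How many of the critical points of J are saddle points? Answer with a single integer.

J separates as a function of u plus a function of v, so ∇J=0 decouples.
∂J/∂u = -9(u + 2)(u + 4) = 0 at u ∈ {-4, -2}; ∂J/∂v = -6v = 0 at v ∈ {0}.
The Hessian is diagonal: diag(J_uu, J_vv). Second derivatives: J_uu(-4)=18, J_uu(-2)=-18; J_vv(0)=-6.
Saddle points occur where the two diagonal entries have opposite signs: (-4, 0). Count: 1.

1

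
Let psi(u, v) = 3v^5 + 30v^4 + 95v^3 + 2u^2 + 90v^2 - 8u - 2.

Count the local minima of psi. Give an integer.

psi separates as a function of u plus a function of v, so ∇psi=0 decouples.
∂psi/∂u = 4(u - 2) = 0 at u ∈ {2}; ∂psi/∂v = 15v(v + 1)(v + 3)(v + 4) = 0 at v ∈ {-4, -3, -1, 0}.
The Hessian is diagonal: diag(psi_uu, psi_vv). Second derivatives: psi_uu(2)=4; psi_vv(-4)=-180, psi_vv(-3)=90, psi_vv(-1)=-90, psi_vv(0)=180.
Local minima occur where both diagonal entries positive: (2, -3), (2, 0). Count: 2.

2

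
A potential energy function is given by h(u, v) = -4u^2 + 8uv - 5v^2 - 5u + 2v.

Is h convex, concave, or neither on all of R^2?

concave

h is quadratic, so its Hessian is the constant matrix H = [[-8, 8], [8, -10]].
det(H) = 16, tr(H) = -18.
det(H) > 0 and tr(H) < 0, so H is negative definite everywhere: concave.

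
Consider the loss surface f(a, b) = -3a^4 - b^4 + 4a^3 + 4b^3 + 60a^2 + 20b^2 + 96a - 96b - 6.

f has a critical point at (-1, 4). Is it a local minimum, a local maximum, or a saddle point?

The mixed partial ∂²f/∂a∂b is 0, so the Hessian at any point is diag(f_aa, f_bb) = diag(12(-3a^2 + 2a + 10), 4(-3b^2 + 6b + 10)).
At (-1, 4): H = diag(60, -56).
The eigenvalues have opposite signs, so H is indefinite: a saddle point.

saddle point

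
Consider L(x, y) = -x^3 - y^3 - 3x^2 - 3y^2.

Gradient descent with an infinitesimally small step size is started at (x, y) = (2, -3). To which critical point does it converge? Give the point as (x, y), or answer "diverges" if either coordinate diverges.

L is separable, so gradient descent decouples: x follows -∂L/∂x, y follows -∂L/∂y.
∂L/∂x = -3x(x + 2); at x=2 this is -24, so x increases.
∂L/∂y = -3y(y + 2); at y=-3 this is -9, so y increases.
The x-coordinate has no critical point in that direction and runs off to infinity.

diverges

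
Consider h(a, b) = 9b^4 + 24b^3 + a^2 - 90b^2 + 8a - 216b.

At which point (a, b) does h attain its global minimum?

(-4, 2)

h(a,b) separates as P(a) + Q(b), so its minimum is min P + min Q.
P'(a) = 2a + 8 vanishes at a ∈ {-4}; Q'(b) = 36(b - 2)(b + 1)(b + 3) vanishes at b ∈ {-3, -1, 2}.
Local minima of P (where P''>0): P(-4)=-16. Local minima of Q: Q(-3)=-81, Q(2)=-456.
So the global minimum of h is P(-4) + Q(2) = -16 − 456 = -472, attained at (-4, 2).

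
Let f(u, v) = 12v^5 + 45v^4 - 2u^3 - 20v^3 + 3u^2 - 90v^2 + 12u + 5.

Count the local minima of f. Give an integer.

2

f separates as a function of u plus a function of v, so ∇f=0 decouples.
∂f/∂u = -6(u - 2)(u + 1) = 0 at u ∈ {-1, 2}; ∂f/∂v = 60v(v - 1)(v + 1)(v + 3) = 0 at v ∈ {-3, -1, 0, 1}.
The Hessian is diagonal: diag(f_uu, f_vv). Second derivatives: f_uu(-1)=18, f_uu(2)=-18; f_vv(-3)=-1440, f_vv(-1)=240, f_vv(0)=-180, f_vv(1)=480.
Local minima occur where both diagonal entries positive: (-1, -1), (-1, 1). Count: 2.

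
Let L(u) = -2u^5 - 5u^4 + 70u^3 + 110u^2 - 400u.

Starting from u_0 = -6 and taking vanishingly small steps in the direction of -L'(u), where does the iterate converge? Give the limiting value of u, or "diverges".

-5

L'(u) = -10(u - 4)(u - 1)(u + 2)(u + 5), so L'(-6) = -2800.
Gradient descent moves in the -L' direction, i.e. u is increasing.
The nearest critical point in that direction is u = -5, where L'' = 1620 > 0 (a local minimum). The iterate converges there.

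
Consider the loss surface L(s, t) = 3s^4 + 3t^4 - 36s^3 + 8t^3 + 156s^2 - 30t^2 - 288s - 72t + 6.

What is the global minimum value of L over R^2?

-338

L(s,t) separates as P(s) + Q(t) + 6, so its minimum is min P + min Q + 6.
P'(s) = 12(s - 4)(s - 3)(s - 2) vanishes at s ∈ {2, 3, 4}; Q'(t) = 12(t - 2)(t + 1)(t + 3) vanishes at t ∈ {-3, -1, 2}.
Local minima of P (where P''>0): P(2)=-192, P(4)=-192. Local minima of Q: Q(-3)=-27, Q(2)=-152.
So the global minimum of L is P(2) + Q(2) + 6 = -192 − 152 + 6 = -338, attained at (2, 2).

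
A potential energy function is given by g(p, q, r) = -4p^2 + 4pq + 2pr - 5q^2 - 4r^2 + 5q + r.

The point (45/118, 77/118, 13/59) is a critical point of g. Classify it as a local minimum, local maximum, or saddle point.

local maximum

The Hessian is constant: H = [[-8, 4, 2], [4, -10, 0], [2, 0, -8]].
Leading principal minors: Δ₁ = -8, Δ₂ = 64, Δ₃ = -472.
The minors alternate sign starting negative (−, +, −), so H is negative definite: a local maximum.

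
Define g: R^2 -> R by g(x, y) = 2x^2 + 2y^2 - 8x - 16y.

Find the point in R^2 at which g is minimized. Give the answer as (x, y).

(2, 4)

g(x,y) separates as P(x) + Q(y), so its minimum is min P + min Q.
P'(x) = 4x - 8 vanishes at x ∈ {2}; Q'(y) = 4y - 16 vanishes at y ∈ {4}.
Local minima of P (where P''>0): P(2)=-8. Local minima of Q: Q(4)=-32.
So the global minimum of g is P(2) + Q(4) = -8 − 32 = -40, attained at (2, 4).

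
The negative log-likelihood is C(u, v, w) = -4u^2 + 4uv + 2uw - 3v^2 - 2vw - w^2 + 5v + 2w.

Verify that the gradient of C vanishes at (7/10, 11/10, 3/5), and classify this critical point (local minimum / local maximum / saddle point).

local maximum

∇C = (-8u + 4v + 2w, 4u - 6v - 2w + 5, 2u - 2v - 2w + 2); substituting (7/10, 11/10, 3/5) gives ∇C = (0, 0, 0), so (7/10, 11/10, 3/5) is indeed a critical point.
The Hessian is constant: H = [[-8, 4, 2], [4, -6, -2], [2, -2, -2]].
Leading principal minors: Δ₁ = -8, Δ₂ = 32, Δ₃ = -40.
The minors alternate sign starting negative (−, +, −), so H is negative definite: a local maximum.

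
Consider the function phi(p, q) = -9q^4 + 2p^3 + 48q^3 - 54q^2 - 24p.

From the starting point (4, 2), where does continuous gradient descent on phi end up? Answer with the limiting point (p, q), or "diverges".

(2, 1)

phi is separable, so gradient descent decouples: p follows -∂phi/∂p, q follows -∂phi/∂q.
∂phi/∂p = 6(p - 2)(p + 2); at p=4 this is 72, so p decreases.
∂phi/∂q = -36q(q - 3)(q - 1); at q=2 this is 72, so q decreases.
p converges to its nearest critical value 2 (a local min of the p-part); q converges to 1. The iterate converges to (2, 1).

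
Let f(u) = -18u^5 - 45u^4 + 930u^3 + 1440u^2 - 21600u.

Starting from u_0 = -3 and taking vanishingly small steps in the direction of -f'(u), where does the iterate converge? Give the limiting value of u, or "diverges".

3

f'(u) = -90(u - 4)(u - 3)(u + 4)(u + 5), so f'(-3) = -7560.
Gradient descent moves in the -f' direction, i.e. u is increasing.
The nearest critical point in that direction is u = 3, where f'' = 5040 > 0 (a local minimum). The iterate converges there.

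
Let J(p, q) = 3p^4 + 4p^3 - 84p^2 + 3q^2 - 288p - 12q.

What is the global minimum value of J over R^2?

J(p,q) separates as A(p) + B(q), so its minimum is min A + min B.
A'(p) = 12(p - 4)(p + 2)(p + 3) vanishes at p ∈ {-3, -2, 4}; B'(q) = 6q - 12 vanishes at q ∈ {2}.
Local minima of A (where A''>0): A(-3)=243, A(4)=-1472. Local minima of B: B(2)=-12.
So the global minimum of J is A(4) + B(2) = -1472 − 12 = -1484, attained at (4, 2).

-1484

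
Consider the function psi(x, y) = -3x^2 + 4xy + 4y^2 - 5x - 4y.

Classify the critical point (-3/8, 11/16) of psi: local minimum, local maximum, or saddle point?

The Hessian of psi is constant: H = [[-6, 4], [4, 8]].
det(H) = (-6)·8 − 4² = -64.
Since det(H) < 0, H is indefinite and the critical point is a saddle point.

saddle point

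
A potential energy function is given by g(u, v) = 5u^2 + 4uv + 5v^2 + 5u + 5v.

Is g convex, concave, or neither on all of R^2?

convex

g is quadratic, so its Hessian is the constant matrix H = [[10, 4], [4, 10]].
det(H) = 84, tr(H) = 20.
det(H) > 0 and tr(H) > 0, so H is positive definite everywhere: convex.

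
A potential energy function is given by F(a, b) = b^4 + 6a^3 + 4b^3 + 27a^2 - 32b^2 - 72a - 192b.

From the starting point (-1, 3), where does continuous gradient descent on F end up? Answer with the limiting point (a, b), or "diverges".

F is separable, so gradient descent decouples: a follows -∂F/∂a, b follows -∂F/∂b.
∂F/∂a = 18(a - 1)(a + 4); at a=-1 this is -108, so a increases.
∂F/∂b = 4(b - 4)(b + 3)(b + 4); at b=3 this is -168, so b increases.
a converges to its nearest critical value 1 (a local min of the a-part); b converges to 4. The iterate converges to (1, 4).

(1, 4)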